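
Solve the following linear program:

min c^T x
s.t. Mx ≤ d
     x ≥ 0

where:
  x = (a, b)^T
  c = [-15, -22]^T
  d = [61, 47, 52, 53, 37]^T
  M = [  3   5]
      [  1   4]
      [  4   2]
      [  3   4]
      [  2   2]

Evaluate the objective at each vertex of the feasible region:
  z(0, 0) = 0
  z(13, 0) = -195
  z(10.2, 5.6) = -276.2
  z(7, 8) = -281  ←
  z(1.286, 11.43) = -270.7
  z(0, 11.75) = -258.5
The minimum is at a = 7, b = 8.

a = 7, b = 8, z = -281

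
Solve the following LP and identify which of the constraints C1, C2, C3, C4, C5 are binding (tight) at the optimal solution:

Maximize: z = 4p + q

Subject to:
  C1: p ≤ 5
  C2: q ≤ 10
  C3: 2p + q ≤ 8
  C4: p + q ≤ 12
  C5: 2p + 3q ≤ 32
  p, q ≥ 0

At p = 4, q = 0, compute slack b - a·x for each constraint:
  C1: 5 − 4 = 1  (slack)
  C2: 10 − 0 = 10  (slack)
  C3: 8 − 8 = 0  (binding)
  C4: 12 − 4 = 8  (slack)
  C5: 32 − 8 = 24  (slack)

Optimal: p = 4, q = 0
Binding: C3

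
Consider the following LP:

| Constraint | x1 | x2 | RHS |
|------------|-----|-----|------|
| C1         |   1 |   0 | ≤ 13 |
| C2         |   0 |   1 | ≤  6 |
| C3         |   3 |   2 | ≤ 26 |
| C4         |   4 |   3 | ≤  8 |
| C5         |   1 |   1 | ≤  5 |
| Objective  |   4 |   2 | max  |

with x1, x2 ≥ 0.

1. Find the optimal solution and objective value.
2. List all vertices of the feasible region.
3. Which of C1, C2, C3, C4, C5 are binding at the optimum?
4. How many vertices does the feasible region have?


1. x1 = 2, x2 = 0, z = 8
2. (0, 0), (2, 0), (0, 2.667)
3. C4
4. 3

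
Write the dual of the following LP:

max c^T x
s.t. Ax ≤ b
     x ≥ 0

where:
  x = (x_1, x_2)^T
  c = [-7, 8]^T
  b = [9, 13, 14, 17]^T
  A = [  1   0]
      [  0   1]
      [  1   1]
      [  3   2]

Primal max cᵀx s.t. Ax ≤ b, x ≥ 0  →  Dual min bᵀy s.t. Aᵀy ≥ c, y ≥ 0.

Minimize: z = 9y1 + 13y2 + 14y3 + 17y4

Subject to:
  y1 + y3 + 3y4 ≥ -7
  y2 + y3 + 2y4 ≥ 8
  y1, y2, y3, y4 ≥ 0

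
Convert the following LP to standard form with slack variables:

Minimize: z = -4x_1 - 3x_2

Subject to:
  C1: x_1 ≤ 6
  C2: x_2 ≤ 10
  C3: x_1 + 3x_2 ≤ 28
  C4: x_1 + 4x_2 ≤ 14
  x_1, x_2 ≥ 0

min z = -4x_1 - 3x_2

s.t.
  x_1 + s1 = 6
  x_2 + s2 = 10
  x_1 + 3x_2 + s3 = 28
  x_1 + 4x_2 + s4 = 14
  x_1, x_2, s1, s2, s3, s4 ≥ 0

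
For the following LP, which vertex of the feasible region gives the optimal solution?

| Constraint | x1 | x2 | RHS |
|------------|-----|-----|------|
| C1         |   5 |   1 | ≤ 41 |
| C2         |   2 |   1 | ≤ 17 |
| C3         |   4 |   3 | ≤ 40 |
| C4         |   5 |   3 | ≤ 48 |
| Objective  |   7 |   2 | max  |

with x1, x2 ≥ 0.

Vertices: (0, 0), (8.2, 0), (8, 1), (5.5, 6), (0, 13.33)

Evaluate the objective at each vertex of the feasible region:
  z(0, 0) = 0
  z(8.2, 0) = 57.4
  z(8, 1) = 58  ←
  z(5.5, 6) = 50.5
  z(0, 13.33) = 26.67
The maximum is at x1 = 8, x2 = 1.

(8, 1)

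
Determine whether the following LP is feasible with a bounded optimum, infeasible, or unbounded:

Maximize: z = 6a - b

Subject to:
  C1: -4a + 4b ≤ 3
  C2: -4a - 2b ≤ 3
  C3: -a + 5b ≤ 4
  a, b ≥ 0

Unbounded (objective can increase without bound)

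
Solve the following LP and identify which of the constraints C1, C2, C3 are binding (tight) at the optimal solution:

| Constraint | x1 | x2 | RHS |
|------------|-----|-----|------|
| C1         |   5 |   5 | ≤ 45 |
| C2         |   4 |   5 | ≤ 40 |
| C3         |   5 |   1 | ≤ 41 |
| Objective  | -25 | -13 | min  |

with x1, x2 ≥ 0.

At x1 = 8, x2 = 1, compute slack b - a·x for each constraint:
  C1: 45 − 45 = 0  (binding)
  C2: 40 − 37 = 3  (slack)
  C3: 41 − 41 = 0  (binding)

Optimal: x1 = 8, x2 = 1
Binding: C1, C3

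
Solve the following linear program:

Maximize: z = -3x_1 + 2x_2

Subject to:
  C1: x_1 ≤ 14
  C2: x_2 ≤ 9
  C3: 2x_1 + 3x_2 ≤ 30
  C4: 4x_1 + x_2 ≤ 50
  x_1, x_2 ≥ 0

Evaluate the objective at each vertex of the feasible region:
  z(0, 0) = 0
  z(12.5, 0) = -37.5
  z(12, 2) = -32
  z(1.5, 9) = 13.5
  z(0, 9) = 18  ←
The maximum is at x_1 = 0, x_2 = 9.

x_1 = 0, x_2 = 9, z = 18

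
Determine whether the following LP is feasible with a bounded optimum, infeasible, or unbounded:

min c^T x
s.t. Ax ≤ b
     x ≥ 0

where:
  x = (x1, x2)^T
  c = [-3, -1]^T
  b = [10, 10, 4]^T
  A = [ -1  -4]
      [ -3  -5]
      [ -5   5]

Unbounded (objective can decrease without bound)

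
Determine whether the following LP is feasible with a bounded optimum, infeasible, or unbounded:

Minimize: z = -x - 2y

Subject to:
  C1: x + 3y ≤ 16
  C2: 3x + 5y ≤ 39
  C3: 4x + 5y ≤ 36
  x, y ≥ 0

Feasible with a bounded optimal solution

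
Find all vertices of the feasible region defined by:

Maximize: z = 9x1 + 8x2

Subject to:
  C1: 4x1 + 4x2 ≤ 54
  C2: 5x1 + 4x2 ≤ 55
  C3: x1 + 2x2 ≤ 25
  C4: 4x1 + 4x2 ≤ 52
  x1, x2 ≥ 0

(0, 0), (11, 0), (3, 10), (1, 12), (0, 12.5)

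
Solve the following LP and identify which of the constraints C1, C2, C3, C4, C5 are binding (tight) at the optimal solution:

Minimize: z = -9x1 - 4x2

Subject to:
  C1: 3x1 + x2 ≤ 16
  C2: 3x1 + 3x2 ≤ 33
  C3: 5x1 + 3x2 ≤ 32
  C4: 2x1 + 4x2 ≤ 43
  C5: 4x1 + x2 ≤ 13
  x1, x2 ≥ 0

At x1 = 1, x2 = 9, compute slack b - a·x for each constraint:
  C1: 16 − 12 = 4  (slack)
  C2: 33 − 30 = 3  (slack)
  C3: 32 − 32 = 0  (binding)
  C4: 43 − 38 = 5  (slack)
  C5: 13 − 13 = 0  (binding)

Optimal: x1 = 1, x2 = 9
Binding: C3, C5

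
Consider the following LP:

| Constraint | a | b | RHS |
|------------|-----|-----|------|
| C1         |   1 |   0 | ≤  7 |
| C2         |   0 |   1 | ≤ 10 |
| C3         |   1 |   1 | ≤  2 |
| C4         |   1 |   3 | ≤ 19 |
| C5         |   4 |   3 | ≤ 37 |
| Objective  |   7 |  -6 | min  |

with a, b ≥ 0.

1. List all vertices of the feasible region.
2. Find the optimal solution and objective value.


1. (0, 0), (2, 0), (0, 2)
2. a = 0, b = 2, z = -12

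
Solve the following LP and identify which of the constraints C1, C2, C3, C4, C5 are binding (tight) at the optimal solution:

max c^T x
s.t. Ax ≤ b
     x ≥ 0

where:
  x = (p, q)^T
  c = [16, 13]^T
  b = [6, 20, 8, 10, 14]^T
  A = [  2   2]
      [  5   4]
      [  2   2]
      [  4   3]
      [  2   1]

At p = 1, q = 2, compute slack b - a·x for each constraint:
  C1: 6 − 6 = 0  (binding)
  C2: 20 − 13 = 7  (slack)
  C3: 8 − 6 = 2  (slack)
  C4: 10 − 10 = 0  (binding)
  C5: 14 − 4 = 10  (slack)

Optimal: p = 1, q = 2
Binding: C1, C4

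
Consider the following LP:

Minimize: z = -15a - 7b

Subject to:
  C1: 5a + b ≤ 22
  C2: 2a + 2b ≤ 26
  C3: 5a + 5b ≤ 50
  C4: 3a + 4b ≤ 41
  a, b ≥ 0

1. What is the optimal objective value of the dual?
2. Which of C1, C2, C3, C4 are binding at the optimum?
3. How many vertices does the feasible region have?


1. -94
2. C1, C3
3. 4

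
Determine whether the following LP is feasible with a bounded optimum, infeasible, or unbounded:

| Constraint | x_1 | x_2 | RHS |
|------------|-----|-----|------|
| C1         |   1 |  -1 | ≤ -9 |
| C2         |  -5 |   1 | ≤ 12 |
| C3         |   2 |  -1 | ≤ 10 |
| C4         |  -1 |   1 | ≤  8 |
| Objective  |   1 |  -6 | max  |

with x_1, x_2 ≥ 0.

Infeasible (no feasible solution exists)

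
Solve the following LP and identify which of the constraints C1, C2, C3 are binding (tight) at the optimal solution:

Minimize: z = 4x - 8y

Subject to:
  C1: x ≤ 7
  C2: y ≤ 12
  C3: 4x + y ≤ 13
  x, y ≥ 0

At x = 0, y = 12, compute slack b - a·x for each constraint:
  C1: 7 − 0 = 7  (slack)
  C2: 12 − 12 = 0  (binding)
  C3: 13 − 12 = 1  (slack)

Optimal: x = 0, y = 12
Binding: C2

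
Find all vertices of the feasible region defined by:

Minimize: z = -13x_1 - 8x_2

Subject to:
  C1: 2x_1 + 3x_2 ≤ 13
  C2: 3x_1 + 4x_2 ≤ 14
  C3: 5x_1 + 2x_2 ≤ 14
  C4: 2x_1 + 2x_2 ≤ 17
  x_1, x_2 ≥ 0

(0, 0), (2.8, 0), (2, 2), (0, 3.5)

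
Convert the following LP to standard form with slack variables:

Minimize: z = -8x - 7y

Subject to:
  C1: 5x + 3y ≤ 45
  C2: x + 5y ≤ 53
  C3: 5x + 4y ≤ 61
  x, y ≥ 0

min z = -8x - 7y

s.t.
  5x + 3y + s1 = 45
  x + 5y + s2 = 53
  5x + 4y + s3 = 61
  x, y, s1, s2, s3 ≥ 0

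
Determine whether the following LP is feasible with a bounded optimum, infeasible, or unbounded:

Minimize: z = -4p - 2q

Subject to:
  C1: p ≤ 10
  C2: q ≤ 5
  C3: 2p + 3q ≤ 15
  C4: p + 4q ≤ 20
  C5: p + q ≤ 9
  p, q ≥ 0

Feasible with a bounded optimal solution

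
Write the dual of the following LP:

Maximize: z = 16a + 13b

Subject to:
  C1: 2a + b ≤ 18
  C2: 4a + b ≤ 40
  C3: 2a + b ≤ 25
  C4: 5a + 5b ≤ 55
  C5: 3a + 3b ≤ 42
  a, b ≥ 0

Primal max cᵀx s.t. Ax ≤ b, x ≥ 0  →  Dual min bᵀy s.t. Aᵀy ≥ c, y ≥ 0.

Minimize: z = 18y1 + 40y2 + 25y3 + 55y4 + 42y5

Subject to:
  2y1 + 4y2 + 2y3 + 5y4 + 3y5 ≥ 16
  y1 + y2 + y3 + 5y4 + 3y5 ≥ 13
  y1, y2, y3, y4, y5 ≥ 0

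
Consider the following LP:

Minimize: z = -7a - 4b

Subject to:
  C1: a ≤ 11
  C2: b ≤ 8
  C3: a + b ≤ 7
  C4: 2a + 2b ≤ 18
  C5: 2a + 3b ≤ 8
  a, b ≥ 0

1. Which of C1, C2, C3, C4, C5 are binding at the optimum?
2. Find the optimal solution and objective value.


1. C5
2. a = 4, b = 0, z = -28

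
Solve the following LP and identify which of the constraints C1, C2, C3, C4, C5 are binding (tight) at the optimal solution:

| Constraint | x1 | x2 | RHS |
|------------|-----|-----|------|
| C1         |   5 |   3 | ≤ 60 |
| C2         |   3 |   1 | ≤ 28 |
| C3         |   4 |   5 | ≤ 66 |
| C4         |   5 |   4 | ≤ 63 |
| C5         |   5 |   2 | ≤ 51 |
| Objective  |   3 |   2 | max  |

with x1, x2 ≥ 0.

At x1 = 7, x2 = 7, compute slack b - a·x for each constraint:
  C1: 60 − 56 = 4  (slack)
  C2: 28 − 28 = 0  (binding)
  C3: 66 − 63 = 3  (slack)
  C4: 63 − 63 = 0  (binding)
  C5: 51 − 49 = 2  (slack)

Optimal: x1 = 7, x2 = 7
Binding: C2, C4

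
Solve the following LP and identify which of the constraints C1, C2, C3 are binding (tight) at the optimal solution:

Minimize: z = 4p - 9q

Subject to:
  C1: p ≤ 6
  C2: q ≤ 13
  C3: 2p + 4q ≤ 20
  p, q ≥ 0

At p = 0, q = 5, compute slack b - a·x for each constraint:
  C1: 6 − 0 = 6  (slack)
  C2: 13 − 5 = 8  (slack)
  C3: 20 − 20 = 0  (binding)

Optimal: p = 0, q = 5
Binding: C3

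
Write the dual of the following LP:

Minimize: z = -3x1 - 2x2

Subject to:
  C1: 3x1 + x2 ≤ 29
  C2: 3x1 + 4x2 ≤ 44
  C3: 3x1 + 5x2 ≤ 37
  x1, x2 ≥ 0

Primal min cᵀx s.t. Ax ≤ b, x ≥ 0  →  Dual max −bᵀy s.t. Aᵀy ≥ −c, y ≥ 0.

Maximize: z = -29y1 - 44y2 - 37y3

Subject to:
  3y1 + 3y2 + 3y3 ≥ 3
  y1 + 4y2 + 5y3 ≥ 2
  y1, y2, y3 ≥ 0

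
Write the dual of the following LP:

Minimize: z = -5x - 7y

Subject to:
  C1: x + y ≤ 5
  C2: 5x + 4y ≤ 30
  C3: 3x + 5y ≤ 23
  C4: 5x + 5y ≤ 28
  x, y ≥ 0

Primal min cᵀx s.t. Ax ≤ b, x ≥ 0  →  Dual max −bᵀy s.t. Aᵀy ≥ −c, y ≥ 0.

Maximize: z = -5y1 - 30y2 - 23y3 - 28y4

Subject to:
  y1 + 5y2 + 3y3 + 5y4 ≥ 5
  y1 + 4y2 + 5y3 + 5y4 ≥ 7
  y1, y2, y3, y4 ≥ 0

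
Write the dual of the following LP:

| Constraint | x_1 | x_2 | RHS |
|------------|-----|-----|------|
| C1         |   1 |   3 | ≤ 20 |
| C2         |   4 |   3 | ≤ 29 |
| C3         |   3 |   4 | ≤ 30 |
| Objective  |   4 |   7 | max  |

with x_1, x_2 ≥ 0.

Primal max cᵀx s.t. Ax ≤ b, x ≥ 0  →  Dual min bᵀy s.t. Aᵀy ≥ c, y ≥ 0.

Minimize: z = 20y1 + 29y2 + 30y3

Subject to:
  y1 + 4y2 + 3y3 ≥ 4
  3y1 + 3y2 + 4y3 ≥ 7
  y1, y2, y3 ≥ 0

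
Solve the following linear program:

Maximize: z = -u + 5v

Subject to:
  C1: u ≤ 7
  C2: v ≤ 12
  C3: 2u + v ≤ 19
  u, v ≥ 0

Evaluate the objective at each vertex of the feasible region:
  z(0, 0) = 0
  z(7, 0) = -7
  z(7, 5) = 18
  z(3.5, 12) = 56.5
  z(0, 12) = 60  ←
The maximum is at u = 0, v = 12.

u = 0, v = 12, z = 60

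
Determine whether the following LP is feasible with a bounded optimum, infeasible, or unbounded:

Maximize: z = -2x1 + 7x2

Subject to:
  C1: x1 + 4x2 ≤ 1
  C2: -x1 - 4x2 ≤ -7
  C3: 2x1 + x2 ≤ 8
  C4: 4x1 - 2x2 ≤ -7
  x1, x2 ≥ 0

Infeasible (no feasible solution exists)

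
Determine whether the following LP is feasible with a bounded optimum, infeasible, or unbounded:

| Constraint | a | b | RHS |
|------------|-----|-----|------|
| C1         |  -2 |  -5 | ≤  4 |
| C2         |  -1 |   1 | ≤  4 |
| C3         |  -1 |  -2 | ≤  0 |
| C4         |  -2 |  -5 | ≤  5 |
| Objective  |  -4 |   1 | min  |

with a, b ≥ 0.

Unbounded (objective can decrease without bound)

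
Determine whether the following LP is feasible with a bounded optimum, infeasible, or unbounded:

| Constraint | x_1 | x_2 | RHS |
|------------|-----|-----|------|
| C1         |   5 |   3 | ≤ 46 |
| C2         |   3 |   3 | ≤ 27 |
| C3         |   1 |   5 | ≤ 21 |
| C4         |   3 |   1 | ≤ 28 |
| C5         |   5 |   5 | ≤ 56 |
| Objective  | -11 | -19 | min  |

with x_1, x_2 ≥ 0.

Feasible with a bounded optimal solution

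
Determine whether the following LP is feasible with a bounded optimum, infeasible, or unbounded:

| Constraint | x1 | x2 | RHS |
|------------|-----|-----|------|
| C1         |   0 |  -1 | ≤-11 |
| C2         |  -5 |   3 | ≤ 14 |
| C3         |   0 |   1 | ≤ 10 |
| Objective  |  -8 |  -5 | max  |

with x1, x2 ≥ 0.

Infeasible (no feasible solution exists)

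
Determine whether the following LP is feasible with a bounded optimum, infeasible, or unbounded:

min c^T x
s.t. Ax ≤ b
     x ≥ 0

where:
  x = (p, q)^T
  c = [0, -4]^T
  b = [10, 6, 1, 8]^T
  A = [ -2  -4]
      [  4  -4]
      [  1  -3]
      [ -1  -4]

Unbounded (objective can decrease without bound)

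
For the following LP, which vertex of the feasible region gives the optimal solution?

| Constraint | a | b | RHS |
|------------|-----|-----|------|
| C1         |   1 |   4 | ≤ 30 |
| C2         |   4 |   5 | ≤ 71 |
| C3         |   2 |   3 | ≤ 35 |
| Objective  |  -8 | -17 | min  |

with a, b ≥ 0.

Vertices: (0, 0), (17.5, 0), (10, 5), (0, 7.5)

Evaluate the objective at each vertex of the feasible region:
  z(0, 0) = 0
  z(17.5, 0) = -140
  z(10, 5) = -165  ←
  z(0, 7.5) = -127.5
The minimum is at a = 10, b = 5.

(10, 5)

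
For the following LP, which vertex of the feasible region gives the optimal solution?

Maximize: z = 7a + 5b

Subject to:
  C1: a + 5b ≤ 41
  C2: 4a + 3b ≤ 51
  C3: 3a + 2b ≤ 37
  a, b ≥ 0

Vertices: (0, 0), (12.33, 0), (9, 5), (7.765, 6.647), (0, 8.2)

Evaluate the objective at each vertex of the feasible region:
  z(0, 0) = 0
  z(12.33, 0) = 86.33
  z(9, 5) = 88  ←
  z(7.765, 6.647) = 87.59
  z(0, 8.2) = 41
The maximum is at a = 9, b = 5.

(9, 5)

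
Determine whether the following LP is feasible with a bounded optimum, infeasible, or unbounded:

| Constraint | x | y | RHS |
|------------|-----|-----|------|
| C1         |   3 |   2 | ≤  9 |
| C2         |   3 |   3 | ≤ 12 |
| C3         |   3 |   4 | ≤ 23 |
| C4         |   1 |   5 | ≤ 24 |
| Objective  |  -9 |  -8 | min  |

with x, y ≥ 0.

Feasible with a bounded optimal solution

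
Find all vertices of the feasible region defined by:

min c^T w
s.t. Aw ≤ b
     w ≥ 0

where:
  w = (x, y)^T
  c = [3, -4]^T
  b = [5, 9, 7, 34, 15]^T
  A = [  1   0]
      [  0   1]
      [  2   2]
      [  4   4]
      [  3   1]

(0, 0), (3.5, 0), (0, 3.5)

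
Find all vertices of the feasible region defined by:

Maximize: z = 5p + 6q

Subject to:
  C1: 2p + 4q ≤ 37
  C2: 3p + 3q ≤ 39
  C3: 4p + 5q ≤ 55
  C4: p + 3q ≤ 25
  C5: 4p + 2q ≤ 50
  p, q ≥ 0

(0, 0), (12.5, 0), (12, 1), (10, 3), (5.833, 6.333), (5.5, 6.5), (0, 8.333)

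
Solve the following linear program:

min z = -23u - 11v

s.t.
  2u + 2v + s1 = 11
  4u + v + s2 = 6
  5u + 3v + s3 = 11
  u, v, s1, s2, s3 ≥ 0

Evaluate the objective at each vertex of the feasible region:
  z(0, 0) = 0
  z(1.5, 0) = -34.5
  z(1, 2) = -45  ←
  z(0, 3.667) = -40.33
The minimum is at u = 1, v = 2.

u = 1, v = 2, z = -45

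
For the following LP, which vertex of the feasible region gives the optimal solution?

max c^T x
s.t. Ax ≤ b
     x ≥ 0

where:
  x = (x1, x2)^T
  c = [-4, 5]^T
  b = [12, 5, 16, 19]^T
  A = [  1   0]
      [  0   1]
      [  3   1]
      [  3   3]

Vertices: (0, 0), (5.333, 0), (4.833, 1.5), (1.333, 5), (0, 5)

Evaluate the objective at each vertex of the feasible region:
  z(0, 0) = 0
  z(5.333, 0) = -21.33
  z(4.833, 1.5) = -11.83
  z(1.333, 5) = 19.67
  z(0, 5) = 25  ←
The maximum is at x1 = 0, x2 = 5.

(0, 5)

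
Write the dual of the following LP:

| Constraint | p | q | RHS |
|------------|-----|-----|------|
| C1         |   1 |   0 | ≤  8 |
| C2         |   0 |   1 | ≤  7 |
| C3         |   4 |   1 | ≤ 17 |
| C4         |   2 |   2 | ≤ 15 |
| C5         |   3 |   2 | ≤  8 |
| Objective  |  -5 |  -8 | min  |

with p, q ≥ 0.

Primal min cᵀx s.t. Ax ≤ b, x ≥ 0  →  Dual max −bᵀy s.t. Aᵀy ≥ −c, y ≥ 0.

Maximize: z = -8y1 - 7y2 - 17y3 - 15y4 - 8y5

Subject to:
  y1 + 4y3 + 2y4 + 3y5 ≥ 5
  y2 + y3 + 2y4 + 2y5 ≥ 8
  y1, y2, y3, y4, y5 ≥ 0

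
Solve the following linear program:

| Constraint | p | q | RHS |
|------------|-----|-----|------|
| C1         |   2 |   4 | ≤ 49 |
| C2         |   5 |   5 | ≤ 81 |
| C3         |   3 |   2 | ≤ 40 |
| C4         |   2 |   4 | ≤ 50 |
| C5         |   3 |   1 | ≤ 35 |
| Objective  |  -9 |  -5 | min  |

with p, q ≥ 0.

Evaluate the objective at each vertex of the feasible region:
  z(0, 0) = 0
  z(11.67, 0) = -105
  z(10, 5) = -115  ←
  z(7.75, 8.375) = -111.6
  z(0, 12.25) = -61.25
The minimum is at p = 10, q = 5.

p = 10, q = 5, z = -115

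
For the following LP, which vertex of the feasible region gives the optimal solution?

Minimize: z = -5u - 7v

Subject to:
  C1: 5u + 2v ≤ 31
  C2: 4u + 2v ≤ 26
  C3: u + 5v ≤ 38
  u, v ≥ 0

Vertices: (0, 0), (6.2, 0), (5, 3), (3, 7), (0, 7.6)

Evaluate the objective at each vertex of the feasible region:
  z(0, 0) = 0
  z(6.2, 0) = -31
  z(5, 3) = -46
  z(3, 7) = -64  ←
  z(0, 7.6) = -53.2
The minimum is at u = 3, v = 7.

(3, 7)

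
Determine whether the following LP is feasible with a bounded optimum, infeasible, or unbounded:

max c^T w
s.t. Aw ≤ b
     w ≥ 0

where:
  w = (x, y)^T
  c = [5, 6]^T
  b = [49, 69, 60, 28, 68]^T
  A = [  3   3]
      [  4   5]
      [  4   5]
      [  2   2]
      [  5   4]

Feasible with a bounded optimal solution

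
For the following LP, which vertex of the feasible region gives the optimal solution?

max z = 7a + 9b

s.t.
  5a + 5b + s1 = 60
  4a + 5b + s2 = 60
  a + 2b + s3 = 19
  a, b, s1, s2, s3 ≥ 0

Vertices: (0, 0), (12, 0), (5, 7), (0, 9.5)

Evaluate the objective at each vertex of the feasible region:
  z(0, 0) = 0
  z(12, 0) = 84
  z(5, 7) = 98  ←
  z(0, 9.5) = 85.5
The maximum is at a = 5, b = 7.

(5, 7)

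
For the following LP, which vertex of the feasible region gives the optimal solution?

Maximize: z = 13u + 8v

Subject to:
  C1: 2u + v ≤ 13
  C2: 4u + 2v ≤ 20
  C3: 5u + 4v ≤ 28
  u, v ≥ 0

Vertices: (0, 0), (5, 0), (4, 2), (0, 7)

Evaluate the objective at each vertex of the feasible region:
  z(0, 0) = 0
  z(5, 0) = 65
  z(4, 2) = 68  ←
  z(0, 7) = 56
The maximum is at u = 4, v = 2.

(4, 2)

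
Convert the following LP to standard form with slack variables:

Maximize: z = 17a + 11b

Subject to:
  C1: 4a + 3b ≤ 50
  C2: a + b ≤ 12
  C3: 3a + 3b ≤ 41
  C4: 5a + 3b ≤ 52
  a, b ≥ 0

max z = 17a + 11b

s.t.
  4a + 3b + s1 = 50
  a + b + s2 = 12
  3a + 3b + s3 = 41
  5a + 3b + s4 = 52
  a, b, s1, s2, s3, s4 ≥ 0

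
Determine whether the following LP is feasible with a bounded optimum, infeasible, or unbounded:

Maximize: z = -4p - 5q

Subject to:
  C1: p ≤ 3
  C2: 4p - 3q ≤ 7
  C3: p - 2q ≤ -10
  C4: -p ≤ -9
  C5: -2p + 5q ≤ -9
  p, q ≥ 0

Infeasible (no feasible solution exists)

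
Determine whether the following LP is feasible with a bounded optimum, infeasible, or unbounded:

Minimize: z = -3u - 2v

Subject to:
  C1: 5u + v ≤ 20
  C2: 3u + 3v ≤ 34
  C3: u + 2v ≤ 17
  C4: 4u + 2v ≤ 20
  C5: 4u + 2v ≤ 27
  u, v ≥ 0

Feasible with a bounded optimal solution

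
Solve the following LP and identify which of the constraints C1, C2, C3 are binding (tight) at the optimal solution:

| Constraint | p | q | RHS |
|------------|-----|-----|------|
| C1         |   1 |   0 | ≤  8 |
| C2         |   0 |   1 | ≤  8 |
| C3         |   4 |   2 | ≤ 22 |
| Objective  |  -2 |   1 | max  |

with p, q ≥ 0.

At p = 0, q = 8, compute slack b - a·x for each constraint:
  C1: 8 − 0 = 8  (slack)
  C2: 8 − 8 = 0  (binding)
  C3: 22 − 16 = 6  (slack)

Optimal: p = 0, q = 8
Binding: C2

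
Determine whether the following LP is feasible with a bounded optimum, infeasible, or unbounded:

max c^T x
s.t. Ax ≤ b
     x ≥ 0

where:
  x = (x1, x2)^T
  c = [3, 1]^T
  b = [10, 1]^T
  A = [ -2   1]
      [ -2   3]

Unbounded (objective can increase without bound)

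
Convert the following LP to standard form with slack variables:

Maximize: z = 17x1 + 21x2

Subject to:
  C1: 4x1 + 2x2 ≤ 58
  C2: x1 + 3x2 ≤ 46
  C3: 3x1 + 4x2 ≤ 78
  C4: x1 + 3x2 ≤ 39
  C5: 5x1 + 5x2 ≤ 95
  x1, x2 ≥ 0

max z = 17x1 + 21x2

s.t.
  4x1 + 2x2 + s1 = 58
  x1 + 3x2 + s2 = 46
  3x1 + 4x2 + s3 = 78
  x1 + 3x2 + s4 = 39
  5x1 + 5x2 + s5 = 95
  x1, x2, s1, s2, s3, s4, s5 ≥ 0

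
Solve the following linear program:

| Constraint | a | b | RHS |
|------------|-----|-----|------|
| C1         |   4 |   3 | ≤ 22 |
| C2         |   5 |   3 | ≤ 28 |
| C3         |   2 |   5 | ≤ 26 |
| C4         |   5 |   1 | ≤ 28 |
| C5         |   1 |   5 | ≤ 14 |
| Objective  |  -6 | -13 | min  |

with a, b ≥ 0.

Evaluate the objective at each vertex of the feasible region:
  z(0, 0) = 0
  z(5.5, 0) = -33
  z(4, 2) = -50  ←
  z(0, 2.8) = -36.4
The minimum is at a = 4, b = 2.

a = 4, b = 2, z = -50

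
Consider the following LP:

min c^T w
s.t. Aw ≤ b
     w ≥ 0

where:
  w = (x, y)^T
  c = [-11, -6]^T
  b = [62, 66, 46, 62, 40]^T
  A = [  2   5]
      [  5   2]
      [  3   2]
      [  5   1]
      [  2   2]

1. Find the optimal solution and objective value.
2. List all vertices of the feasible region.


1. x = 10, y = 8, z = -158
2. (0, 0), (12.4, 0), (11.6, 4), (10, 8), (9.636, 8.545), (0, 12.4)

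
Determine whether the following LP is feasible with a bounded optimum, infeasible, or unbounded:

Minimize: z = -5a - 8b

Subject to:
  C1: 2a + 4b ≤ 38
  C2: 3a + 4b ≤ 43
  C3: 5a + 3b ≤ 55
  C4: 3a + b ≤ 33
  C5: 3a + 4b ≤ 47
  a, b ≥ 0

Feasible with a bounded optimal solution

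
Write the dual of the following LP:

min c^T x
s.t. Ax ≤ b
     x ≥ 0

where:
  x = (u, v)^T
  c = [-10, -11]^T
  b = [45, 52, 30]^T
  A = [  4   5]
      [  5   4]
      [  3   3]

Primal min cᵀx s.t. Ax ≤ b, x ≥ 0  →  Dual max −bᵀy s.t. Aᵀy ≥ −c, y ≥ 0.

Maximize: z = -45y1 - 52y2 - 30y3

Subject to:
  4y1 + 5y2 + 3y3 ≥ 10
  5y1 + 4y2 + 3y3 ≥ 11
  y1, y2, y3 ≥ 0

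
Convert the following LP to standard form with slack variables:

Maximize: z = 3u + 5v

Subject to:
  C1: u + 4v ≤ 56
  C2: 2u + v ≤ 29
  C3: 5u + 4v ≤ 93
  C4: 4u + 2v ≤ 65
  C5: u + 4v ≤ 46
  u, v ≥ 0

max z = 3u + 5v

s.t.
  u + 4v + s1 = 56
  2u + v + s2 = 29
  5u + 4v + s3 = 93
  4u + 2v + s4 = 65
  u + 4v + s5 = 46
  u, v, s1, s2, s3, s4, s5 ≥ 0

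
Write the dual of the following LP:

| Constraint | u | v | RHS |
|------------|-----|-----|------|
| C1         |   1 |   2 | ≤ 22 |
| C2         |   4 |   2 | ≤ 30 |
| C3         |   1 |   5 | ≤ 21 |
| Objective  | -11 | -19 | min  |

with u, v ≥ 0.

Primal min cᵀx s.t. Ax ≤ b, x ≥ 0  →  Dual max −bᵀy s.t. Aᵀy ≥ −c, y ≥ 0.

Maximize: z = -22y1 - 30y2 - 21y3

Subject to:
  y1 + 4y2 + y3 ≥ 11
  2y1 + 2y2 + 5y3 ≥ 19
  y1, y2, y3 ≥ 0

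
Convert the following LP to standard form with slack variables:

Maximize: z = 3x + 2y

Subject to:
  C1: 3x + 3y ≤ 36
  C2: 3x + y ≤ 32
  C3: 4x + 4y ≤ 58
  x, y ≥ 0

max z = 3x + 2y

s.t.
  3x + 3y + s1 = 36
  3x + y + s2 = 32
  4x + 4y + s3 = 58
  x, y, s1, s2, s3 ≥ 0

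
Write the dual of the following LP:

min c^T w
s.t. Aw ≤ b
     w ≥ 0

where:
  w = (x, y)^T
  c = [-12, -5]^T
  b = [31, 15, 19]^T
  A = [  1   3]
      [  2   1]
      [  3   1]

Primal min cᵀx s.t. Ax ≤ b, x ≥ 0  →  Dual max −bᵀy s.t. Aᵀy ≥ −c, y ≥ 0.

Maximize: z = -31y1 - 15y2 - 19y3

Subject to:
  y1 + 2y2 + 3y3 ≥ 12
  3y1 + y2 + y3 ≥ 5
  y1, y2, y3 ≥ 0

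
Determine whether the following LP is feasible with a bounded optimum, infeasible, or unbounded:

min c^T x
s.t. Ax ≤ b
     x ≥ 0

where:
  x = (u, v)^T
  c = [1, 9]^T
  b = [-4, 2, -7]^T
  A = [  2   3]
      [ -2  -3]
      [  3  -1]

Infeasible (no feasible solution exists)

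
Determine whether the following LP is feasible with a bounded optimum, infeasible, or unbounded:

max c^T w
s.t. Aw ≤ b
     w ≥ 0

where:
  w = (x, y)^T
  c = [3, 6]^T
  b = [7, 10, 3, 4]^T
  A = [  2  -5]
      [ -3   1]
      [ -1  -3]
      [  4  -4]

Unbounded (objective can increase without bound)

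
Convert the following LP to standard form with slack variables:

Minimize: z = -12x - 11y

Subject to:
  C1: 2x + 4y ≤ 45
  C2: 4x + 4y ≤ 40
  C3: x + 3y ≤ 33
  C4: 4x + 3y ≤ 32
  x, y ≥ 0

min z = -12x - 11y

s.t.
  2x + 4y + s1 = 45
  4x + 4y + s2 = 40
  x + 3y + s3 = 33
  4x + 3y + s4 = 32
  x, y, s1, s2, s3, s4 ≥ 0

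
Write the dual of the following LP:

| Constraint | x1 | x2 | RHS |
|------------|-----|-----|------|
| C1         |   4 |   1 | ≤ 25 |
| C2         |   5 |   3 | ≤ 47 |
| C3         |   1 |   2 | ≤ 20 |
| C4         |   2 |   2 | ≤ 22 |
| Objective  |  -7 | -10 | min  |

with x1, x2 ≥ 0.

Primal min cᵀx s.t. Ax ≤ b, x ≥ 0  →  Dual max −bᵀy s.t. Aᵀy ≥ −c, y ≥ 0.

Maximize: z = -25y1 - 47y2 - 20y3 - 22y4

Subject to:
  4y1 + 5y2 + y3 + 2y4 ≥ 7
  y1 + 3y2 + 2y3 + 2y4 ≥ 10
  y1, y2, y3, y4 ≥ 0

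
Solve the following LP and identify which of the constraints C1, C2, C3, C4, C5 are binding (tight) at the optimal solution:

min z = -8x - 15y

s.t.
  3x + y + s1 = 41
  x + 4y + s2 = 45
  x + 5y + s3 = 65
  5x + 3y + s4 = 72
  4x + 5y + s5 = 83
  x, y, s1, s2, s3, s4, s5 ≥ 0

At x = 9, y = 9, compute slack b - a·x for each constraint:
  C1: 41 − 36 = 5  (slack)
  C2: 45 − 45 = 0  (binding)
  C3: 65 − 54 = 11  (slack)
  C4: 72 − 72 = 0  (binding)
  C5: 83 − 81 = 2  (slack)

Optimal: x = 9, y = 9
Binding: C2, C4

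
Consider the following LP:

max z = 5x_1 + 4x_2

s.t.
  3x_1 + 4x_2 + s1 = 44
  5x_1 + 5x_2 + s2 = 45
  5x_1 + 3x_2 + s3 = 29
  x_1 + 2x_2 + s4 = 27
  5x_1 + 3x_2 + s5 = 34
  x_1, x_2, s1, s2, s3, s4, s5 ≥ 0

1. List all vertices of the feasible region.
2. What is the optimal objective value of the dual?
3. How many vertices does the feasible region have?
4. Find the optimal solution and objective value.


1. (0, 0), (5.8, 0), (1, 8), (0, 9)
2. 37
3. 4
4. x_1 = 1, x_2 = 8, z = 37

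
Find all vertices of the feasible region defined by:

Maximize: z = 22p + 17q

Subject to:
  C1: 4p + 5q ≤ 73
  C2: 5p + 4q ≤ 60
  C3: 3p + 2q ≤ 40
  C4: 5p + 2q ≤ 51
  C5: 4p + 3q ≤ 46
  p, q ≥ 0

(0, 0), (10.2, 0), (8.714, 3.714), (4, 10), (0.8889, 13.89), (0, 14.6)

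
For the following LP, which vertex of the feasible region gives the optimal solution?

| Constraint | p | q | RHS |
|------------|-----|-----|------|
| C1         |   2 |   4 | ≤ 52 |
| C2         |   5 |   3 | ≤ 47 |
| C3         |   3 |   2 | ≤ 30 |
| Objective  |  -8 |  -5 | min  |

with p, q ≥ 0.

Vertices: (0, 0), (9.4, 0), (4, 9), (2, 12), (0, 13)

Evaluate the objective at each vertex of the feasible region:
  z(0, 0) = 0
  z(9.4, 0) = -75.2
  z(4, 9) = -77  ←
  z(2, 12) = -76
  z(0, 13) = -65
The minimum is at p = 4, q = 9.

(4, 9)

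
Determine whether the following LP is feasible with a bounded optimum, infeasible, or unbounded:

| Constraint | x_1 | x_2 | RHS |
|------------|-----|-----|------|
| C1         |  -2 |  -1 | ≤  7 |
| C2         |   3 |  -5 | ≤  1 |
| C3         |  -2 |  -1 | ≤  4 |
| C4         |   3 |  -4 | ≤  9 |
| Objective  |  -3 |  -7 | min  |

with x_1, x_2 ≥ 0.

Unbounded (objective can decrease without bound)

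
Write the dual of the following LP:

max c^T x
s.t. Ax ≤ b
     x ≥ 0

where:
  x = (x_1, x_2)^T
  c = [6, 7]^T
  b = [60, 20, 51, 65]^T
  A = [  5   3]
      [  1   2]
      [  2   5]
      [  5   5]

Primal max cᵀx s.t. Ax ≤ b, x ≥ 0  →  Dual min bᵀy s.t. Aᵀy ≥ c, y ≥ 0.

Minimize: z = 60y1 + 20y2 + 51y3 + 65y4

Subject to:
  5y1 + y2 + 2y3 + 5y4 ≥ 6
  3y1 + 2y2 + 5y3 + 5y4 ≥ 7
  y1, y2, y3, y4 ≥ 0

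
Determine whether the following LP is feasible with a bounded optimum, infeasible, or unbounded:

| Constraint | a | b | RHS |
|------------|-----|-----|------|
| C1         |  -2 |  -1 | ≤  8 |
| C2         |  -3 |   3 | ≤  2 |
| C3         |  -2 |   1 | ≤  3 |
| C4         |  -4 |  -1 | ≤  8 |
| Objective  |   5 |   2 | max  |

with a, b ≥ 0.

Unbounded (objective can increase without bound)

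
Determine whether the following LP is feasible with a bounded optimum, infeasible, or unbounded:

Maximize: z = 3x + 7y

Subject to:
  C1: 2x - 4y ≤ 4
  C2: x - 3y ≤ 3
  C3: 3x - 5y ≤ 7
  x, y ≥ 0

Unbounded (objective can increase without bound)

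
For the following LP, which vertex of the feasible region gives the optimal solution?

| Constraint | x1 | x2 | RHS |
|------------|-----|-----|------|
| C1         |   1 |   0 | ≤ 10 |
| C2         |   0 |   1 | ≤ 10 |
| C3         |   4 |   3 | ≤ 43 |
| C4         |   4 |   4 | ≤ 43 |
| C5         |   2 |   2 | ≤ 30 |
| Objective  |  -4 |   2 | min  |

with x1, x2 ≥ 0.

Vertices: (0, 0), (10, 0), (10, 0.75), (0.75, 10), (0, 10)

Evaluate the objective at each vertex of the feasible region:
  z(0, 0) = 0
  z(10, 0) = -40  ←
  z(10, 0.75) = -38.5
  z(0.75, 10) = 17
  z(0, 10) = 20
The minimum is at x1 = 10, x2 = 0.

(10, 0)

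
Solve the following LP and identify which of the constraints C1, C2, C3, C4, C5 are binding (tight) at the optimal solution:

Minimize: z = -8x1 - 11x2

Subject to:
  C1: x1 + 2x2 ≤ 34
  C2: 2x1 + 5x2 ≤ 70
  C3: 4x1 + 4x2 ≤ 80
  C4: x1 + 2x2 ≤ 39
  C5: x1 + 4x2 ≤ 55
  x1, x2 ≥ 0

At x1 = 10, x2 = 10, compute slack b - a·x for each constraint:
  C1: 34 − 30 = 4  (slack)
  C2: 70 − 70 = 0  (binding)
  C3: 80 − 80 = 0  (binding)
  C4: 39 − 30 = 9  (slack)
  C5: 55 − 50 = 5  (slack)

Optimal: x1 = 10, x2 = 10
Binding: C2, C3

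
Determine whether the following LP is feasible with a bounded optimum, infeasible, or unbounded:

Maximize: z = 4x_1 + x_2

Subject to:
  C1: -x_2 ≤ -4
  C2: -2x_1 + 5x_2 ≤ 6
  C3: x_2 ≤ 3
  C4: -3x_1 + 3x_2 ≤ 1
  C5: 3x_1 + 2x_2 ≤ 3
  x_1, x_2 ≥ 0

Infeasible (no feasible solution exists)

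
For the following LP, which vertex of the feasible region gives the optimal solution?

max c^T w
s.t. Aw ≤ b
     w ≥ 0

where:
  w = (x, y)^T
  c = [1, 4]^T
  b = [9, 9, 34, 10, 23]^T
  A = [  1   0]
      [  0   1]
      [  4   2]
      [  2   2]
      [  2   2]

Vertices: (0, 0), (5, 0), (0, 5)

Evaluate the objective at each vertex of the feasible region:
  z(0, 0) = 0
  z(5, 0) = 5
  z(0, 5) = 20  ←
The maximum is at x = 0, y = 5.

(0, 5)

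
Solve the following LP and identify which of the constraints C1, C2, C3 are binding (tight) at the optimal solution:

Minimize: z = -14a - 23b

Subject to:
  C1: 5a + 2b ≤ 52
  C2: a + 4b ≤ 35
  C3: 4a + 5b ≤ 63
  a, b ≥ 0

At a = 7, b = 7, compute slack b - a·x for each constraint:
  C1: 52 − 49 = 3  (slack)
  C2: 35 − 35 = 0  (binding)
  C3: 63 − 63 = 0  (binding)

Optimal: a = 7, b = 7
Binding: C2, C3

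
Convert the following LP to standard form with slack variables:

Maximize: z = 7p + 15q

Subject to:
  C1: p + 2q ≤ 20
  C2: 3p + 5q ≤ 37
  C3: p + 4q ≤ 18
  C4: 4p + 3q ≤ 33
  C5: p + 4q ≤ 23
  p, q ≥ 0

max z = 7p + 15q

s.t.
  p + 2q + s1 = 20
  3p + 5q + s2 = 37
  p + 4q + s3 = 18
  4p + 3q + s4 = 33
  p + 4q + s5 = 23
  p, q, s1, s2, s3, s4, s5 ≥ 0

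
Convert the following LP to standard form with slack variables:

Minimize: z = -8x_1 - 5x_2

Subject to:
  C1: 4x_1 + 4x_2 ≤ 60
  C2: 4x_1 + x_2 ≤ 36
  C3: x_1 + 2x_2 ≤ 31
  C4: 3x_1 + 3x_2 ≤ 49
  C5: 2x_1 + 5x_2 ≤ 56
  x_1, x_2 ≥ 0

min z = -8x_1 - 5x_2

s.t.
  4x_1 + 4x_2 + s1 = 60
  4x_1 + x_2 + s2 = 36
  x_1 + 2x_2 + s3 = 31
  3x_1 + 3x_2 + s4 = 49
  2x_1 + 5x_2 + s5 = 56
  x_1, x_2, s1, s2, s3, s4, s5 ≥ 0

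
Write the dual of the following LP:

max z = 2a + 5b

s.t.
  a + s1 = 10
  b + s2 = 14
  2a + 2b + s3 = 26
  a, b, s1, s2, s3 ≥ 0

Primal max cᵀx s.t. Ax ≤ b, x ≥ 0  →  Dual min bᵀy s.t. Aᵀy ≥ c, y ≥ 0.

Minimize: z = 10y1 + 14y2 + 26y3

Subject to:
  y1 + 2y3 ≥ 2
  y2 + 2y3 ≥ 5
  y1, y2, y3 ≥ 0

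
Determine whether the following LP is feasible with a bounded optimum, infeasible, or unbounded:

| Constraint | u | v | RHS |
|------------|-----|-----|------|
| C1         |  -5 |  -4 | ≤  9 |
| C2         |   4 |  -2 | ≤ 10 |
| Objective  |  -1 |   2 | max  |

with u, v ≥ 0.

Unbounded (objective can increase without bound)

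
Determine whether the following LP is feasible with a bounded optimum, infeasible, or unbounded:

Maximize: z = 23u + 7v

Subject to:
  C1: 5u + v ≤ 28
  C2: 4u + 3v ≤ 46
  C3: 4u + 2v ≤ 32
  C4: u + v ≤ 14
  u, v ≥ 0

Feasible with a bounded optimal solution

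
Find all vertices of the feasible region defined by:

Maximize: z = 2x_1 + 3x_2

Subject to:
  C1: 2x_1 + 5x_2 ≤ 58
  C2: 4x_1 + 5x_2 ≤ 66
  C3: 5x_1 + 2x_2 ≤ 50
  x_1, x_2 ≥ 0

(0, 0), (10, 0), (6.941, 7.647), (4, 10), (0, 11.6)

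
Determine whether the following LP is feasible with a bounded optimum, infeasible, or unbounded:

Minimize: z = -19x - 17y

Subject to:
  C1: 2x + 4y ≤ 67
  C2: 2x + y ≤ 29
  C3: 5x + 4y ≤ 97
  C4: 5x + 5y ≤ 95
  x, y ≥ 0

Feasible with a bounded optimal solution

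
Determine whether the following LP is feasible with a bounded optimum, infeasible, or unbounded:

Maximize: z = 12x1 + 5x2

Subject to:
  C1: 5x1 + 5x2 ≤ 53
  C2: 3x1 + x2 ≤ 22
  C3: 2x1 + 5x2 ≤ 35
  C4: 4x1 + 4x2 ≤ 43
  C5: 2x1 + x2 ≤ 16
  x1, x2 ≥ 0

Feasible with a bounded optimal solution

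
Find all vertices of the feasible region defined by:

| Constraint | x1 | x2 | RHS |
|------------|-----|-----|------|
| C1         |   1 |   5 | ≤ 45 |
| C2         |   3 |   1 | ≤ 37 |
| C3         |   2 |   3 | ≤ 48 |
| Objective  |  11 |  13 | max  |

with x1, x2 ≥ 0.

(0, 0), (12.33, 0), (10, 7), (0, 9)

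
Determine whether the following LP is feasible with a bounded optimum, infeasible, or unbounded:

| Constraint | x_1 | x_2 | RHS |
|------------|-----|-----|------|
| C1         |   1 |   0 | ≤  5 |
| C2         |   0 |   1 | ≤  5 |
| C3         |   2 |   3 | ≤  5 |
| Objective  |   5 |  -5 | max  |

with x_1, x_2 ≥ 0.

Feasible with a bounded optimal solution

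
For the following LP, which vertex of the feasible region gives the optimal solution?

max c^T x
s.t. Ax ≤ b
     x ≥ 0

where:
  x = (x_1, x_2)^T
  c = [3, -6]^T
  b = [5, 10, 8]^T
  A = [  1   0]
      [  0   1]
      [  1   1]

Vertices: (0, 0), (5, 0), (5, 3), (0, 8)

Evaluate the objective at each vertex of the feasible region:
  z(0, 0) = 0
  z(5, 0) = 15  ←
  z(5, 3) = -3
  z(0, 8) = -48
The maximum is at x_1 = 5, x_2 = 0.

(5, 0)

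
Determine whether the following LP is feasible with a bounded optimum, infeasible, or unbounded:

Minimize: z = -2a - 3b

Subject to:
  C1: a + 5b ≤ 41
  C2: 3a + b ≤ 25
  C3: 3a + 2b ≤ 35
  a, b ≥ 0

Feasible with a bounded optimal solution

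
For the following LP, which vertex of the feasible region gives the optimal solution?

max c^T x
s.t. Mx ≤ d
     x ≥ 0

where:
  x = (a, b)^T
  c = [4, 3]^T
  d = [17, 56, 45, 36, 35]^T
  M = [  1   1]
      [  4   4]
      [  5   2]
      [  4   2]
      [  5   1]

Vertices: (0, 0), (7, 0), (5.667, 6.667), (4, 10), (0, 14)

Evaluate the objective at each vertex of the feasible region:
  z(0, 0) = 0
  z(7, 0) = 28
  z(5.667, 6.667) = 42.67
  z(4, 10) = 46  ←
  z(0, 14) = 42
The maximum is at a = 4, b = 10.

(4, 10)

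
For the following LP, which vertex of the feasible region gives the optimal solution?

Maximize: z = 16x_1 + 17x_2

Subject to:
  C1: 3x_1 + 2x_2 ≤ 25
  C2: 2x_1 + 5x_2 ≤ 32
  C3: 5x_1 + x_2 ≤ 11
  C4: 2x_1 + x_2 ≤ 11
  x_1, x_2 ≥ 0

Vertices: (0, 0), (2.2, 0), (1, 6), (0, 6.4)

Evaluate the objective at each vertex of the feasible region:
  z(0, 0) = 0
  z(2.2, 0) = 35.2
  z(1, 6) = 118  ←
  z(0, 6.4) = 108.8
The maximum is at x_1 = 1, x_2 = 6.

(1, 6)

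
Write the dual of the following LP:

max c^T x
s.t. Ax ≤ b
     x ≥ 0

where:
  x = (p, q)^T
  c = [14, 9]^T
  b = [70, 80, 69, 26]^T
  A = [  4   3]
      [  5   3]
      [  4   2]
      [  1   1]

Primal max cᵀx s.t. Ax ≤ b, x ≥ 0  →  Dual min bᵀy s.t. Aᵀy ≥ c, y ≥ 0.

Minimize: z = 70y1 + 80y2 + 69y3 + 26y4

Subject to:
  4y1 + 5y2 + 4y3 + y4 ≥ 14
  3y1 + 3y2 + 2y3 + y4 ≥ 9
  y1, y2, y3, y4 ≥ 0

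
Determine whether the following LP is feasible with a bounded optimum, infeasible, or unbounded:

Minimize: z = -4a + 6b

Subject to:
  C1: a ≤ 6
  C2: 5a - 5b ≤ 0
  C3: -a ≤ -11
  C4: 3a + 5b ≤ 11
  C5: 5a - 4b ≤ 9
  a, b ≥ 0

Infeasible (no feasible solution exists)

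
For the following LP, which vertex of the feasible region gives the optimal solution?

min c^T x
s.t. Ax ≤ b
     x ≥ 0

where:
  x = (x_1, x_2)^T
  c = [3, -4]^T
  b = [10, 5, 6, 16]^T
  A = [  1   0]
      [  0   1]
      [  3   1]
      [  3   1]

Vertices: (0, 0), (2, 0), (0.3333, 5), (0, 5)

Evaluate the objective at each vertex of the feasible region:
  z(0, 0) = 0
  z(2, 0) = 6
  z(0.3333, 5) = -19
  z(0, 5) = -20  ←
The minimum is at x_1 = 0, x_2 = 5.

(0, 5)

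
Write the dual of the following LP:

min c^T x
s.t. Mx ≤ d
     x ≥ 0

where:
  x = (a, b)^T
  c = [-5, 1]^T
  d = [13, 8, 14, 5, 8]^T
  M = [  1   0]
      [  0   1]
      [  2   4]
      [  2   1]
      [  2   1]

Primal min cᵀx s.t. Ax ≤ b, x ≥ 0  →  Dual max −bᵀy s.t. Aᵀy ≥ −c, y ≥ 0.

Maximize: z = -13y1 - 8y2 - 14y3 - 5y4 - 8y5

Subject to:
  y1 + 2y3 + 2y4 + 2y5 ≥ 5
  y2 + 4y3 + y4 + y5 ≥ -1
  y1, y2, y3, y4, y5 ≥ 0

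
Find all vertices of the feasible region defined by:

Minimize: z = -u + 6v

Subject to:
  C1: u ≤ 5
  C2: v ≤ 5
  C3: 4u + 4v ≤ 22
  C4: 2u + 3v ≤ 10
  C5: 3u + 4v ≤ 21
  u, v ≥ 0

(0, 0), (5, 0), (0, 3.333)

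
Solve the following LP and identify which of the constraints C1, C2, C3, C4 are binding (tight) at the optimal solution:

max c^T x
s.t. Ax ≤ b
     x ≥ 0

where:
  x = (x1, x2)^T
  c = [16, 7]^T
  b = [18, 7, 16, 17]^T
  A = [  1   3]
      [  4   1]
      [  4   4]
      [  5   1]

At x1 = 1, x2 = 3, compute slack b - a·x for each constraint:
  C1: 18 − 10 = 8  (slack)
  C2: 7 − 7 = 0  (binding)
  C3: 16 − 16 = 0  (binding)
  C4: 17 − 8 = 9  (slack)

Optimal: x1 = 1, x2 = 3
Binding: C2, C3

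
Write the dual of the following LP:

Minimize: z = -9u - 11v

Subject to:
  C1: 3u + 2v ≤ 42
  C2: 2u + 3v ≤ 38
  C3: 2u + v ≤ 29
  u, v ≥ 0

Primal min cᵀx s.t. Ax ≤ b, x ≥ 0  →  Dual max −bᵀy s.t. Aᵀy ≥ −c, y ≥ 0.

Maximize: z = -42y1 - 38y2 - 29y3

Subject to:
  3y1 + 2y2 + 2y3 ≥ 9
  2y1 + 3y2 + y3 ≥ 11
  y1, y2, y3 ≥ 0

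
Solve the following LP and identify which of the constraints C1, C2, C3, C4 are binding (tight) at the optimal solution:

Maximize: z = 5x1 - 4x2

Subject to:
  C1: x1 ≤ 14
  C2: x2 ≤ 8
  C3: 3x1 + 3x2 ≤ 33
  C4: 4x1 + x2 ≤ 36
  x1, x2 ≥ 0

At x1 = 9, x2 = 0, compute slack b - a·x for each constraint:
  C1: 14 − 9 = 5  (slack)
  C2: 8 − 0 = 8  (slack)
  C3: 33 − 27 = 6  (slack)
  C4: 36 − 36 = 0  (binding)

Optimal: x1 = 9, x2 = 0
Binding: C4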